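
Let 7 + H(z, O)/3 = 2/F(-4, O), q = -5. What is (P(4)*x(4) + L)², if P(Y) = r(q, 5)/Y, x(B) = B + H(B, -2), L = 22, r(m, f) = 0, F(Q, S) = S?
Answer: 484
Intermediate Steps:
H(z, O) = -21 + 6/O (H(z, O) = -21 + 3*(2/O) = -21 + 6/O)
x(B) = -24 + B (x(B) = B + (-21 + 6/(-2)) = B + (-21 + 6*(-½)) = B + (-21 - 3) = B - 24 = -24 + B)
P(Y) = 0 (P(Y) = 0/Y = 0)
(P(4)*x(4) + L)² = (0*(-24 + 4) + 22)² = (0*(-20) + 22)² = (0 + 22)² = 22² = 484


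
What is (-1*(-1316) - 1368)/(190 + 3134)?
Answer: -13/831 ≈ -0.015644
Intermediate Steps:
(-1*(-1316) - 1368)/(190 + 3134) = (1316 - 1368)/3324 = -52*1/3324 = -13/831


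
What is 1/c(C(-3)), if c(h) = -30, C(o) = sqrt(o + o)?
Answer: -1/30 ≈ -0.033333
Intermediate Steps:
C(o) = sqrt(2)*sqrt(o) (C(o) = sqrt(2*o) = sqrt(2)*sqrt(o))
1/c(C(-3)) = 1/(-30) = -1/30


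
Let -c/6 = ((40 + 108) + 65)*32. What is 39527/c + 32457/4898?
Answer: 18286423/3230784 ≈ 5.6601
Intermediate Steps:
c = -40896 (c = -6*((40 + 108) + 65)*32 = -6*(148 + 65)*32 = -1278*32 = -6*6816 = -40896)
39527/c + 32457/4898 = 39527/(-40896) + 32457/4898 = 39527*(-1/40896) + 32457*(1/4898) = -39527/40896 + 1047/158 = 18286423/3230784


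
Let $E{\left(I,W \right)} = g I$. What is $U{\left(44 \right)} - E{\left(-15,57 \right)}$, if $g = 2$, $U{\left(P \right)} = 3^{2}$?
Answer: $39$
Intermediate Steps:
$U{\left(P \right)} = 9$
$E{\left(I,W \right)} = 2 I$
$U{\left(44 \right)} - E{\left(-15,57 \right)} = 9 - 2 \left(-15\right) = 9 - -30 = 9 + 30 = 39$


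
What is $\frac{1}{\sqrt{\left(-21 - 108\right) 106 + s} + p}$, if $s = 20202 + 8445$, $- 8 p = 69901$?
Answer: $- \frac{559208}{4885191529} - \frac{64 \sqrt{14973}}{4885191529} \approx -0.00011607$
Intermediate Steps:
$p = - \frac{69901}{8}$ ($p = \left(- \frac{1}{8}\right) 69901 = - \frac{69901}{8} \approx -8737.6$)
$s = 28647$
$\frac{1}{\sqrt{\left(-21 - 108\right) 106 + s} + p} = \frac{1}{\sqrt{\left(-21 - 108\right) 106 + 28647} - \frac{69901}{8}} = \frac{1}{\sqrt{\left(-129\right) 106 + 28647} - \frac{69901}{8}} = \frac{1}{\sqrt{-13674 + 28647} - \frac{69901}{8}} = \frac{1}{\sqrt{14973} - \frac{69901}{8}} = \frac{1}{- \frac{69901}{8} + \sqrt{14973}}$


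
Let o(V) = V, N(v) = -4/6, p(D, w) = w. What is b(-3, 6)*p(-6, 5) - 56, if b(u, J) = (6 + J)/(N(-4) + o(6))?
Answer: -179/4 ≈ -44.750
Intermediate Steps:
N(v) = -⅔ (N(v) = -4*⅙ = -⅔)
b(u, J) = 9/8 + 3*J/16 (b(u, J) = (6 + J)/(-⅔ + 6) = (6 + J)/(16/3) = (6 + J)*(3/16) = 9/8 + 3*J/16)
b(-3, 6)*p(-6, 5) - 56 = (9/8 + (3/16)*6)*5 - 56 = (9/8 + 9/8)*5 - 56 = (9/4)*5 - 56 = 45/4 - 56 = -179/4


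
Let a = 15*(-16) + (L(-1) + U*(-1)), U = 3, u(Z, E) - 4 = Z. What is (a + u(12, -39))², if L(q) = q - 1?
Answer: 52441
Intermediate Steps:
u(Z, E) = 4 + Z
L(q) = -1 + q
a = -245 (a = 15*(-16) + ((-1 - 1) + 3*(-1)) = -240 + (-2 - 3) = -240 - 5 = -245)
(a + u(12, -39))² = (-245 + (4 + 12))² = (-245 + 16)² = (-229)² = 52441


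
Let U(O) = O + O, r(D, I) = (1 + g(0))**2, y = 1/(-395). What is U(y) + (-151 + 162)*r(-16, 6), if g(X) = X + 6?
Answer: 212903/395 ≈ 539.00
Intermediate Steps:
y = -1/395 ≈ -0.0025316
g(X) = 6 + X
r(D, I) = 49 (r(D, I) = (1 + (6 + 0))**2 = (1 + 6)**2 = 7**2 = 49)
U(O) = 2*O
U(y) + (-151 + 162)*r(-16, 6) = 2*(-1/395) + (-151 + 162)*49 = -2/395 + 11*49 = -2/395 + 539 = 212903/395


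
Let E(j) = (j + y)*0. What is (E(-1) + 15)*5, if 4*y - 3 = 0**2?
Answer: 75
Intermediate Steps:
y = 3/4 (y = 3/4 + (1/4)*0**2 = 3/4 + (1/4)*0 = 3/4 + 0 = 3/4 ≈ 0.75000)
E(j) = 0 (E(j) = (j + 3/4)*0 = (3/4 + j)*0 = 0)
(E(-1) + 15)*5 = (0 + 15)*5 = 15*5 = 75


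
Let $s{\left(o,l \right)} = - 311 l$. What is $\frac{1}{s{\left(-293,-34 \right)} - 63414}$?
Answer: $- \frac{1}{52840} \approx -1.8925 \cdot 10^{-5}$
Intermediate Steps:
$\frac{1}{s{\left(-293,-34 \right)} - 63414} = \frac{1}{\left(-311\right) \left(-34\right) - 63414} = \frac{1}{10574 - 63414} = \frac{1}{-52840} = - \frac{1}{52840}$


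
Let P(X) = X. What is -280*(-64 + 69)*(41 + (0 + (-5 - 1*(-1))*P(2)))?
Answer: -46200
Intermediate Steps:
-280*(-64 + 69)*(41 + (0 + (-5 - 1*(-1))*P(2))) = -280*(-64 + 69)*(41 + (0 + (-5 - 1*(-1))*2)) = -1400*(41 + (0 + (-5 + 1)*2)) = -1400*(41 + (0 - 4*2)) = -1400*(41 + (0 - 8)) = -1400*(41 - 8) = -1400*33 = -280*165 = -46200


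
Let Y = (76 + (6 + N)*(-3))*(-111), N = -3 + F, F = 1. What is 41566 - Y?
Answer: 48670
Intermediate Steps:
N = -2 (N = -3 + 1 = -2)
Y = -7104 (Y = (76 + (6 - 2)*(-3))*(-111) = (76 + 4*(-3))*(-111) = (76 - 12)*(-111) = 64*(-111) = -7104)
41566 - Y = 41566 - 1*(-7104) = 41566 + 7104 = 48670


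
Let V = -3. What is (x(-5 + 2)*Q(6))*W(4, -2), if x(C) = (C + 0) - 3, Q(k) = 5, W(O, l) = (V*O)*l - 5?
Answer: -570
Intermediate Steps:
W(O, l) = -5 - 3*O*l (W(O, l) = (-3*O)*l - 5 = -3*O*l - 5 = -5 - 3*O*l)
x(C) = -3 + C (x(C) = C - 3 = -3 + C)
(x(-5 + 2)*Q(6))*W(4, -2) = ((-3 + (-5 + 2))*5)*(-5 - 3*4*(-2)) = ((-3 - 3)*5)*(-5 + 24) = -6*5*19 = -30*19 = -570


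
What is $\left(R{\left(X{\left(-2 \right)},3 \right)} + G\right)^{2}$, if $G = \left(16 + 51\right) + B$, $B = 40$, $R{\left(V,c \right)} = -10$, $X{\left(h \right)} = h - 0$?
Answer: $9409$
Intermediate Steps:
$X{\left(h \right)} = h$ ($X{\left(h \right)} = h + 0 = h$)
$G = 107$ ($G = \left(16 + 51\right) + 40 = 67 + 40 = 107$)
$\left(R{\left(X{\left(-2 \right)},3 \right)} + G\right)^{2} = \left(-10 + 107\right)^{2} = 97^{2} = 9409$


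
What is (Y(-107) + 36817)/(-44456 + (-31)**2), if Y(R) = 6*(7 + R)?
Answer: -36217/43495 ≈ -0.83267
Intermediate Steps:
Y(R) = 42 + 6*R
(Y(-107) + 36817)/(-44456 + (-31)**2) = ((42 + 6*(-107)) + 36817)/(-44456 + (-31)**2) = ((42 - 642) + 36817)/(-44456 + 961) = (-600 + 36817)/(-43495) = 36217*(-1/43495) = -36217/43495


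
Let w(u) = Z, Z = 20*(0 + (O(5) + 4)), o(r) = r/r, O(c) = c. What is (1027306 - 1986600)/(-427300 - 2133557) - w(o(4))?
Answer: -459994966/2560857 ≈ -179.63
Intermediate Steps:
o(r) = 1
Z = 180 (Z = 20*(0 + (5 + 4)) = 20*(0 + 9) = 20*9 = 180)
w(u) = 180
(1027306 - 1986600)/(-427300 - 2133557) - w(o(4)) = (1027306 - 1986600)/(-427300 - 2133557) - 1*180 = -959294/(-2560857) - 180 = -959294*(-1/2560857) - 180 = 959294/2560857 - 180 = -459994966/2560857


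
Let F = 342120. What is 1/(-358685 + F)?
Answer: -1/16565 ≈ -6.0368e-5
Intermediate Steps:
1/(-358685 + F) = 1/(-358685 + 342120) = 1/(-16565) = -1/16565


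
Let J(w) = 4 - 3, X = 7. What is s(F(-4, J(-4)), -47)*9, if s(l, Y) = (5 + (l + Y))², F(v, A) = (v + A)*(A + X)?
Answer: 39204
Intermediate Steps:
J(w) = 1
F(v, A) = (7 + A)*(A + v) (F(v, A) = (v + A)*(A + 7) = (A + v)*(7 + A) = (7 + A)*(A + v))
s(l, Y) = (5 + Y + l)² (s(l, Y) = (5 + (Y + l))² = (5 + Y + l)²)
s(F(-4, J(-4)), -47)*9 = (5 - 47 + (1² + 7*1 + 7*(-4) + 1*(-4)))²*9 = (5 - 47 + (1 + 7 - 28 - 4))²*9 = (5 - 47 - 24)²*9 = (-66)²*9 = 4356*9 = 39204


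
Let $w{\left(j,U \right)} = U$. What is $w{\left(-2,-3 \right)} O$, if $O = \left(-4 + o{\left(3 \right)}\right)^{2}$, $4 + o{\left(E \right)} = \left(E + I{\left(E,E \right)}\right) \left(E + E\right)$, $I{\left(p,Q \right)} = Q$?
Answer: $-2352$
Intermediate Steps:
$o{\left(E \right)} = -4 + 4 E^{2}$ ($o{\left(E \right)} = -4 + \left(E + E\right) \left(E + E\right) = -4 + 2 E 2 E = -4 + 4 E^{2}$)
$O = 784$ ($O = \left(-4 - \left(4 - 4 \cdot 3^{2}\right)\right)^{2} = \left(-4 + \left(-4 + 4 \cdot 9\right)\right)^{2} = \left(-4 + \left(-4 + 36\right)\right)^{2} = \left(-4 + 32\right)^{2} = 28^{2} = 784$)
$w{\left(-2,-3 \right)} O = \left(-3\right) 784 = -2352$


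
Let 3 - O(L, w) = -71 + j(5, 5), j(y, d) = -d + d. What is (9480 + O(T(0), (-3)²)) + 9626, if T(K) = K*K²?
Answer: 19180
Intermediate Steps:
j(y, d) = 0
T(K) = K³
O(L, w) = 74 (O(L, w) = 3 - (-71 + 0) = 3 - 1*(-71) = 3 + 71 = 74)
(9480 + O(T(0), (-3)²)) + 9626 = (9480 + 74) + 9626 = 9554 + 9626 = 19180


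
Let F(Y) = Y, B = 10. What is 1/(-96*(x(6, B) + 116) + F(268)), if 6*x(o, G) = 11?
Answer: -1/11044 ≈ -9.0547e-5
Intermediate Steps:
x(o, G) = 11/6 (x(o, G) = (1/6)*11 = 11/6)
1/(-96*(x(6, B) + 116) + F(268)) = 1/(-96*(11/6 + 116) + 268) = 1/(-96*707/6 + 268) = 1/(-11312 + 268) = 1/(-11044) = -1/11044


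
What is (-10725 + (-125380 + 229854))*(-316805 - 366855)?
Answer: -64092441340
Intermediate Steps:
(-10725 + (-125380 + 229854))*(-316805 - 366855) = (-10725 + 104474)*(-683660) = 93749*(-683660) = -64092441340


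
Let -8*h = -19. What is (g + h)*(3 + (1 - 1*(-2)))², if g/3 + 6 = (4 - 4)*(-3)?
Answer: -1125/2 ≈ -562.50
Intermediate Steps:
g = -18 (g = -18 + 3*((4 - 4)*(-3)) = -18 + 3*(0*(-3)) = -18 + 3*0 = -18 + 0 = -18)
h = 19/8 (h = -⅛*(-19) = 19/8 ≈ 2.3750)
(g + h)*(3 + (1 - 1*(-2)))² = (-18 + 19/8)*(3 + (1 - 1*(-2)))² = -125*(3 + (1 + 2))²/8 = -125*(3 + 3)²/8 = -125/8*6² = -125/8*36 = -1125/2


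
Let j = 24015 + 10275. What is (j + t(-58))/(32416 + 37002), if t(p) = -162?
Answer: 17064/34709 ≈ 0.49163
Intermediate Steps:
j = 34290
(j + t(-58))/(32416 + 37002) = (34290 - 162)/(32416 + 37002) = 34128/69418 = 34128*(1/69418) = 17064/34709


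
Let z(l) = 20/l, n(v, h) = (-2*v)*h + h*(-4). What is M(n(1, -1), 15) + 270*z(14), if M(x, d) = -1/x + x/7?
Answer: 16229/42 ≈ 386.40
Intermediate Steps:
n(v, h) = -4*h - 2*h*v (n(v, h) = -2*h*v - 4*h = -4*h - 2*h*v)
M(x, d) = -1/x + x/7 (M(x, d) = -1/x + x*(1/7) = -1/x + x/7)
M(n(1, -1), 15) + 270*z(14) = (-1/((-2*(-1)*(2 + 1))) + (-2*(-1)*(2 + 1))/7) + 270*(20/14) = (-1/((-2*(-1)*3)) + (-2*(-1)*3)/7) + 270*(20*(1/14)) = (-1/6 + (1/7)*6) + 270*(10/7) = (-1*1/6 + 6/7) + 2700/7 = (-1/6 + 6/7) + 2700/7 = 29/42 + 2700/7 = 16229/42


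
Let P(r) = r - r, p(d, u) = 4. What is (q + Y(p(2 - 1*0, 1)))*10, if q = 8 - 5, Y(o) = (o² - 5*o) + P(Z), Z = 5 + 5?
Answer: -10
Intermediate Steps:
Z = 10
P(r) = 0
Y(o) = o² - 5*o (Y(o) = (o² - 5*o) + 0 = o² - 5*o)
q = 3
(q + Y(p(2 - 1*0, 1)))*10 = (3 + 4*(-5 + 4))*10 = (3 + 4*(-1))*10 = (3 - 4)*10 = -1*10 = -10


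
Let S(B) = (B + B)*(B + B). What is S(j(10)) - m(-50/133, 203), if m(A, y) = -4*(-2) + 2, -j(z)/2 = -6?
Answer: 566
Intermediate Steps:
j(z) = 12 (j(z) = -2*(-6) = 12)
m(A, y) = 10 (m(A, y) = 8 + 2 = 10)
S(B) = 4*B**2 (S(B) = (2*B)*(2*B) = 4*B**2)
S(j(10)) - m(-50/133, 203) = 4*12**2 - 1*10 = 4*144 - 10 = 576 - 10 = 566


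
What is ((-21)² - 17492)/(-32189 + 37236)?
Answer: -17051/5047 ≈ -3.3784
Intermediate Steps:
((-21)² - 17492)/(-32189 + 37236) = (441 - 17492)/5047 = -17051*1/5047 = -17051/5047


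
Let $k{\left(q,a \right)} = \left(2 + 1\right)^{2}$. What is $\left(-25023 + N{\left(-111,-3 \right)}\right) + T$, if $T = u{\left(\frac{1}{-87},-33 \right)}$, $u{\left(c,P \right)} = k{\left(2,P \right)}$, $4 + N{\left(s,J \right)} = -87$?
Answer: $-25105$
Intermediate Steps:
$N{\left(s,J \right)} = -91$ ($N{\left(s,J \right)} = -4 - 87 = -91$)
$k{\left(q,a \right)} = 9$ ($k{\left(q,a \right)} = 3^{2} = 9$)
$u{\left(c,P \right)} = 9$
$T = 9$
$\left(-25023 + N{\left(-111,-3 \right)}\right) + T = \left(-25023 - 91\right) + 9 = -25114 + 9 = -25105$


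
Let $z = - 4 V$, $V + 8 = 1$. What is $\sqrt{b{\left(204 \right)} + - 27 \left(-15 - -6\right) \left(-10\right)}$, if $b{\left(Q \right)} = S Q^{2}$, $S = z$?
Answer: $3 \sqrt{129202} \approx 1078.3$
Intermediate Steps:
$V = -7$ ($V = -8 + 1 = -7$)
$z = 28$ ($z = \left(-4\right) \left(-7\right) = 28$)
$S = 28$
$b{\left(Q \right)} = 28 Q^{2}$
$\sqrt{b{\left(204 \right)} + - 27 \left(-15 - -6\right) \left(-10\right)} = \sqrt{28 \cdot 204^{2} + - 27 \left(-15 - -6\right) \left(-10\right)} = \sqrt{28 \cdot 41616 + - 27 \left(-15 + 6\right) \left(-10\right)} = \sqrt{1165248 + \left(-27\right) \left(-9\right) \left(-10\right)} = \sqrt{1165248 + 243 \left(-10\right)} = \sqrt{1165248 - 2430} = \sqrt{1162818} = 3 \sqrt{129202}$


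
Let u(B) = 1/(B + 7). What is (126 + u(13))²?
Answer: 6355441/400 ≈ 15889.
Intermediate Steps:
u(B) = 1/(7 + B)
(126 + u(13))² = (126 + 1/(7 + 13))² = (126 + 1/20)² = (2521/20)² = 6355441/400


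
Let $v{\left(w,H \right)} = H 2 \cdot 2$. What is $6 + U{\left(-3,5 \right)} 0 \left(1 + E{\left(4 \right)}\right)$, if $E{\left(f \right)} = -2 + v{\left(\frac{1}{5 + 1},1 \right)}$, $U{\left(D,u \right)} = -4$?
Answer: $6$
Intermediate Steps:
$v{\left(w,H \right)} = 4 H$ ($v{\left(w,H \right)} = 2 H 2 = 4 H$)
$E{\left(f \right)} = 2$ ($E{\left(f \right)} = -2 + 4 \cdot 1 = -2 + 4 = 2$)
$6 + U{\left(-3,5 \right)} 0 \left(1 + E{\left(4 \right)}\right) = 6 - 4 \cdot 0 \left(1 + 2\right) = 6 - 4 \cdot 0 \cdot 3 = 6 - 0 = 6 + 0 = 6$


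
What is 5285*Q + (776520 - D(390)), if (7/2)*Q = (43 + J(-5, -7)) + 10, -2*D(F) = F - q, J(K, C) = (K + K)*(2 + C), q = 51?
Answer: 1864439/2 ≈ 9.3222e+5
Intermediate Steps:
J(K, C) = 2*K*(2 + C) (J(K, C) = (2*K)*(2 + C) = 2*K*(2 + C))
D(F) = 51/2 - F/2 (D(F) = -(F - 1*51)/2 = -(F - 51)/2 = -(-51 + F)/2 = 51/2 - F/2)
Q = 206/7 (Q = 2*((43 + 2*(-5)*(2 - 7)) + 10)/7 = 2*((43 + 2*(-5)*(-5)) + 10)/7 = 2*((43 + 50) + 10)/7 = 2*(93 + 10)/7 = (2/7)*103 = 206/7 ≈ 29.429)
5285*Q + (776520 - D(390)) = 5285*(206/7) + (776520 - (51/2 - ½*390)) = 155530 + (776520 - (51/2 - 195)) = 155530 + (776520 - 1*(-339/2)) = 155530 + (776520 + 339/2) = 155530 + 1553379/2 = 1864439/2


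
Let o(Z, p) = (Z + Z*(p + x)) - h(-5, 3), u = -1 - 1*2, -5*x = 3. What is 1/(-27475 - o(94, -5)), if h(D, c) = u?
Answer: -5/135228 ≈ -3.6975e-5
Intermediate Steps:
x = -3/5 (x = -1/5*3 = -3/5 ≈ -0.60000)
u = -3 (u = -1 - 2 = -3)
h(D, c) = -3
o(Z, p) = 3 + Z + Z*(-3/5 + p) (o(Z, p) = (Z + Z*(p - 3/5)) - 1*(-3) = (Z + Z*(-3/5 + p)) + 3 = 3 + Z + Z*(-3/5 + p))
1/(-27475 - o(94, -5)) = 1/(-27475 - (3 + (2/5)*94 + 94*(-5))) = 1/(-27475 - (3 + 188/5 - 470)) = 1/(-27475 - 1*(-2147/5)) = 1/(-27475 + 2147/5) = 1/(-135228/5) = -5/135228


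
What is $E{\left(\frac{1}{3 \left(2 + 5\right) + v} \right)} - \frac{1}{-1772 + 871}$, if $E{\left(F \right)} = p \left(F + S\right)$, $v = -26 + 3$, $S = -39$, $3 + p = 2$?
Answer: $\frac{71181}{1802} \approx 39.501$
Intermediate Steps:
$p = -1$ ($p = -3 + 2 = -1$)
$v = -23$
$E{\left(F \right)} = 39 - F$ ($E{\left(F \right)} = - (F - 39) = - (-39 + F) = 39 - F$)
$E{\left(\frac{1}{3 \left(2 + 5\right) + v} \right)} - \frac{1}{-1772 + 871} = \left(39 - \frac{1}{3 \left(2 + 5\right) - 23}\right) - \frac{1}{-1772 + 871} = \left(39 - \frac{1}{3 \cdot 7 - 23}\right) - \frac{1}{-901} = \left(39 - \frac{1}{21 - 23}\right) - - \frac{1}{901} = \left(39 - \frac{1}{-2}\right) + \frac{1}{901} = \left(39 - - \frac{1}{2}\right) + \frac{1}{901} = \left(39 + \frac{1}{2}\right) + \frac{1}{901} = \frac{79}{2} + \frac{1}{901} = \frac{71181}{1802}$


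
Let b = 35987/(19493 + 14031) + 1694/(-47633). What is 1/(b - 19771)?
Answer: -1596848692/31569638110417 ≈ -5.0582e-5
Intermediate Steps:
b = 1657379115/1596848692 (b = 35987/33524 + 1694*(-1/47633) = 35987*(1/33524) - 1694/47633 = 35987/33524 - 1694/47633 = 1657379115/1596848692 ≈ 1.0379)
1/(b - 19771) = 1/(1657379115/1596848692 - 19771) = 1/(-31569638110417/1596848692) = -1596848692/31569638110417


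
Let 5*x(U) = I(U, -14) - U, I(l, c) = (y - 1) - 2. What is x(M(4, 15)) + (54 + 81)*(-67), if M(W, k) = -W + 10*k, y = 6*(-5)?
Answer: -45404/5 ≈ -9080.8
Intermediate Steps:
y = -30
I(l, c) = -33 (I(l, c) = (-30 - 1) - 2 = -31 - 2 = -33)
x(U) = -33/5 - U/5 (x(U) = (-33 - U)/5 = -33/5 - U/5)
x(M(4, 15)) + (54 + 81)*(-67) = (-33/5 - (-1*4 + 10*15)/5) + (54 + 81)*(-67) = (-33/5 - (-4 + 150)/5) + 135*(-67) = (-33/5 - ⅕*146) - 9045 = (-33/5 - 146/5) - 9045 = -179/5 - 9045 = -45404/5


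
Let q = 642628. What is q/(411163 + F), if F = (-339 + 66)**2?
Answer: 160657/121423 ≈ 1.3231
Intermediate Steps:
F = 74529 (F = (-273)**2 = 74529)
q/(411163 + F) = 642628/(411163 + 74529) = 642628/485692 = 642628*(1/485692) = 160657/121423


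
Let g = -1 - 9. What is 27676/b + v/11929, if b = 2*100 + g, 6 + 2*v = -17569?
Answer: 328477379/2266510 ≈ 144.93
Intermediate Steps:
v = -17575/2 (v = -3 + (1/2)*(-17569) = -3 - 17569/2 = -17575/2 ≈ -8787.5)
g = -10
b = 190 (b = 2*100 - 10 = 200 - 10 = 190)
27676/b + v/11929 = 27676/190 - 17575/2/11929 = 27676*(1/190) - 17575/2*1/11929 = 13838/95 - 17575/23858 = 328477379/2266510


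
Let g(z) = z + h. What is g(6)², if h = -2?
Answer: 16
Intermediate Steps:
g(z) = -2 + z (g(z) = z - 2 = -2 + z)
g(6)² = (-2 + 6)² = 4² = 16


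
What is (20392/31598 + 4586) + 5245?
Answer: 155330165/15799 ≈ 9831.6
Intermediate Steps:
(20392/31598 + 4586) + 5245 = (20392*(1/31598) + 4586) + 5245 = (10196/15799 + 4586) + 5245 = 72464410/15799 + 5245 = 155330165/15799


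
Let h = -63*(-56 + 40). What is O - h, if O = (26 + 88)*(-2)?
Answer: -1236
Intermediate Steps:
O = -228 (O = 114*(-2) = -228)
h = 1008 (h = -63*(-16) = 1008)
O - h = -228 - 1*1008 = -228 - 1008 = -1236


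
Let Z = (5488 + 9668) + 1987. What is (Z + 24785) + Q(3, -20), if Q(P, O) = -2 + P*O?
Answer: 41866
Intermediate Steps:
Q(P, O) = -2 + O*P
Z = 17143 (Z = 15156 + 1987 = 17143)
(Z + 24785) + Q(3, -20) = (17143 + 24785) + (-2 - 20*3) = 41928 + (-2 - 60) = 41928 - 62 = 41866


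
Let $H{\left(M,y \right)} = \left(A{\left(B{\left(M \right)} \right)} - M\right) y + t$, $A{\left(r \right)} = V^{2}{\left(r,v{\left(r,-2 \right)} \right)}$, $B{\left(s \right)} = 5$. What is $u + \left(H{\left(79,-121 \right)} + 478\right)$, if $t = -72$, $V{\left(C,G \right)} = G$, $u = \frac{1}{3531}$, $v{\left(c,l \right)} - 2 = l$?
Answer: $\frac{35186416}{3531} \approx 9965.0$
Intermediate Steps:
$v{\left(c,l \right)} = 2 + l$
$u = \frac{1}{3531} \approx 0.00028321$
$A{\left(r \right)} = 0$ ($A{\left(r \right)} = \left(2 - 2\right)^{2} = 0^{2} = 0$)
$H{\left(M,y \right)} = -72 - M y$ ($H{\left(M,y \right)} = \left(0 - M\right) y - 72 = - M y - 72 = -72 - M y$)
$u + \left(H{\left(79,-121 \right)} + 478\right) = \frac{1}{3531} + \left(\left(-72 - 79 \left(-121\right)\right) + 478\right) = \frac{1}{3531} + \left(\left(-72 + 9559\right) + 478\right) = \frac{1}{3531} + \left(9487 + 478\right) = \frac{1}{3531} + 9965 = \frac{35186416}{3531}$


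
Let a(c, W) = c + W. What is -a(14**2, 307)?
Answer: -503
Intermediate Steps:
a(c, W) = W + c
-a(14**2, 307) = -(307 + 14**2) = -(307 + 196) = -1*503 = -503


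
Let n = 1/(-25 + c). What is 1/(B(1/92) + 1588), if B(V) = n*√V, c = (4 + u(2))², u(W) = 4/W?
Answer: 17677616/28072054207 - 22*√23/28072054207 ≈ 0.00062972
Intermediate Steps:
c = 36 (c = (4 + 4/2)² = (4 + 4*(½))² = (4 + 2)² = 6² = 36)
n = 1/11 (n = 1/(-25 + 36) = 1/11 ≈ 0.090909)
B(V) = √V/11
1/(B(1/92) + 1588) = 1/(√(1/92)/11 + 1588) = 1/((√23/46)/11 + 1588) = 1/(√23/506 + 1588) = 1/(1588 + √23/506)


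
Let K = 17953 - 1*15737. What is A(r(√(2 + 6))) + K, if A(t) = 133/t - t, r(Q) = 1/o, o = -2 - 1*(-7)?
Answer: 14404/5 ≈ 2880.8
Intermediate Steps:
o = 5 (o = -2 + 7 = 5)
r(Q) = ⅕ (r(Q) = 1/5 = ⅕)
A(t) = -t + 133/t
K = 2216 (K = 17953 - 15737 = 2216)
A(r(√(2 + 6))) + K = (-1*⅕ + 133/(⅕)) + 2216 = (-⅕ + 133*5) + 2216 = (-⅕ + 665) + 2216 = 3324/5 + 2216 = 14404/5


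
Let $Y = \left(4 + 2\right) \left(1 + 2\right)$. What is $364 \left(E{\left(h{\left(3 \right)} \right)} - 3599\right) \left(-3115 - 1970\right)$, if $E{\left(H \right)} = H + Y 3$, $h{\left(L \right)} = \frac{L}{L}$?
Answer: $6559731360$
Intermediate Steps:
$Y = 18$ ($Y = 6 \cdot 3 = 18$)
$h{\left(L \right)} = 1$
$E{\left(H \right)} = 54 + H$ ($E{\left(H \right)} = H + 18 \cdot 3 = H + 54 = 54 + H$)
$364 \left(E{\left(h{\left(3 \right)} \right)} - 3599\right) \left(-3115 - 1970\right) = 364 \left(\left(54 + 1\right) - 3599\right) \left(-3115 - 1970\right) = 364 \left(55 - 3599\right) \left(-5085\right) = 364 \left(\left(-3544\right) \left(-5085\right)\right) = 364 \cdot 18021240 = 6559731360$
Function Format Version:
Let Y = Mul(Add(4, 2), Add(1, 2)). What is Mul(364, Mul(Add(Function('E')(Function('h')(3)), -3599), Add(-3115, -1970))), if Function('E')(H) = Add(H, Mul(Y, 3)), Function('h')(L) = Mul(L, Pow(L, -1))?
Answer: 6559731360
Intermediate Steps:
Y = 18 (Y = Mul(6, 3) = 18)
Function('h')(L) = 1
Function('E')(H) = Add(54, H) (Function('E')(H) = Add(H, Mul(18, 3)) = Add(H, 54) = Add(54, H))
Mul(364, Mul(Add(Function('E')(Function('h')(3)), -3599), Add(-3115, -1970))) = Mul(364, Mul(Add(Add(54, 1), -3599), Add(-3115, -1970))) = Mul(364, Mul(Add(55, -3599), -5085)) = Mul(364, Mul(-3544, -5085)) = Mul(364, 18021240) = 6559731360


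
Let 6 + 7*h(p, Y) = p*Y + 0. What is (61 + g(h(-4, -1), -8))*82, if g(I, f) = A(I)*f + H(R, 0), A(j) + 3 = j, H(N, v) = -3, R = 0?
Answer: 48380/7 ≈ 6911.4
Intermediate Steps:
h(p, Y) = -6/7 + Y*p/7 (h(p, Y) = -6/7 + (p*Y + 0)/7 = -6/7 + (Y*p + 0)/7 = -6/7 + (Y*p)/7 = -6/7 + Y*p/7)
A(j) = -3 + j
g(I, f) = -3 + f*(-3 + I) (g(I, f) = (-3 + I)*f - 3 = f*(-3 + I) - 3 = -3 + f*(-3 + I))
(61 + g(h(-4, -1), -8))*82 = (61 + (-3 - 8*(-3 + (-6/7 + (⅐)*(-1)*(-4)))))*82 = (61 + (-3 - 8*(-3 + (-6/7 + 4/7))))*82 = (61 + (-3 - 8*(-3 - 2/7)))*82 = (61 + (-3 - 8*(-23/7)))*82 = (61 + (-3 + 184/7))*82 = (61 + 163/7)*82 = (590/7)*82 = 48380/7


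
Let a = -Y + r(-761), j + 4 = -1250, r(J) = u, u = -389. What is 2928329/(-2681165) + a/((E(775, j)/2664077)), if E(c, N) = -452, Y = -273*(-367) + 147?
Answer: 719475837063950827/1211886580 ≈ 5.9368e+8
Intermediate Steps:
Y = 100338 (Y = 100191 + 147 = 100338)
r(J) = -389
j = -1254 (j = -4 - 1250 = -1254)
a = -100727 (a = -1*100338 - 389 = -100338 - 389 = -100727)
2928329/(-2681165) + a/((E(775, j)/2664077)) = 2928329/(-2681165) - 100727/((-452/2664077)) = 2928329*(-1/2681165) - 100727/((-452*1/2664077)) = -2928329/2681165 - 100727/(-452/2664077) = -2928329/2681165 - 100727*(-2664077/452) = -2928329/2681165 + 268344483979/452 = 719475837063950827/1211886580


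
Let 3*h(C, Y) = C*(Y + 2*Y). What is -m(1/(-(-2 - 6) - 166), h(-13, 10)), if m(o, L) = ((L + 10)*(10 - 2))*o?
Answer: -480/79 ≈ -6.0760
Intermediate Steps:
h(C, Y) = C*Y (h(C, Y) = (C*(Y + 2*Y))/3 = (C*(3*Y))/3 = (3*C*Y)/3 = C*Y)
m(o, L) = o*(80 + 8*L) (m(o, L) = ((10 + L)*8)*o = (80 + 8*L)*o = o*(80 + 8*L))
-m(1/(-(-2 - 6) - 166), h(-13, 10)) = -8*(10 - 13*10)/(-(-2 - 6) - 166) = -8*(10 - 130)/(-1*(-8) - 166) = -8*(-120)/(8 - 166) = -8*(-120)/(-158) = -8*(-1)*(-120)/158 = -1*480/79 = -480/79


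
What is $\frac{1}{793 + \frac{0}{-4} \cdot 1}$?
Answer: $\frac{1}{793} \approx 0.001261$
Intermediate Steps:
$\frac{1}{793 + \frac{0}{-4} \cdot 1} = \frac{1}{793 + 0 \left(- \frac{1}{4}\right) 1} = \frac{1}{793 + 0 \cdot 1} = \frac{1}{793 + 0} = \frac{1}{793}$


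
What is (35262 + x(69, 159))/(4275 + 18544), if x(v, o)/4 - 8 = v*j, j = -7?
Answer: 33362/22819 ≈ 1.4620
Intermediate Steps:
x(v, o) = 32 - 28*v (x(v, o) = 32 + 4*(v*(-7)) = 32 + 4*(-7*v) = 32 - 28*v)
(35262 + x(69, 159))/(4275 + 18544) = (35262 + (32 - 28*69))/(4275 + 18544) = (35262 + (32 - 1932))/22819 = (35262 - 1900)*(1/22819) = 33362*(1/22819) = 33362/22819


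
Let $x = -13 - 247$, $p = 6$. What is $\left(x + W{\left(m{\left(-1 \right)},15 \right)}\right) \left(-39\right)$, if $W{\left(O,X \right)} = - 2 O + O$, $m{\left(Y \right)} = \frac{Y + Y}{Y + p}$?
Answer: $\frac{50622}{5} \approx 10124.0$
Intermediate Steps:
$m{\left(Y \right)} = \frac{2 Y}{6 + Y}$ ($m{\left(Y \right)} = \frac{Y + Y}{Y + 6} = \frac{2 Y}{6 + Y}$)
$W{\left(O,X \right)} = - O$
$x = -260$ ($x = -13 - 247 = -260$)
$\left(x + W{\left(m{\left(-1 \right)},15 \right)}\right) \left(-39\right) = \left(-260 - 2 \left(-1\right) \frac{1}{6 - 1}\right) \left(-39\right) = \left(-260 - 2 \left(-1\right) \frac{1}{5}\right) \left(-39\right) = \left(-260 - - \frac{2}{5}\right) \left(-39\right) = \left(-260 + \frac{2}{5}\right) \left(-39\right) = \left(- \frac{1298}{5}\right) \left(-39\right) = \frac{50622}{5}$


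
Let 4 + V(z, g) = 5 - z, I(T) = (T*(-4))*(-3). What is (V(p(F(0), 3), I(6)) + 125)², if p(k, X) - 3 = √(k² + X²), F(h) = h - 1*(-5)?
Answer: (123 - √34)² ≈ 13729.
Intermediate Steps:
I(T) = 12*T (I(T) = -4*T*(-3) = 12*T)
F(h) = 5 + h (F(h) = h + 5 = 5 + h)
p(k, X) = 3 + √(X² + k²) (p(k, X) = 3 + √(k² + X²) = 3 + √(X² + k²))
V(z, g) = 1 - z (V(z, g) = -4 + (5 - z) = 1 - z)
(V(p(F(0), 3), I(6)) + 125)² = ((1 - (3 + √(3² + (5 + 0)²))) + 125)² = ((1 - (3 + √(9 + 5²))) + 125)² = ((1 - (3 + √(9 + 25))) + 125)² = ((1 - (3 + √34)) + 125)² = ((1 + (-3 - √34)) + 125)² = ((-2 - √34) + 125)² = (123 - √34)²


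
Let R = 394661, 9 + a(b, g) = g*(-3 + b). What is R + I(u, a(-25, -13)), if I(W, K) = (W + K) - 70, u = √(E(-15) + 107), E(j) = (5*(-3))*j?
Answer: 394946 + 2*√83 ≈ 3.9496e+5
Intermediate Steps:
E(j) = -15*j
a(b, g) = -9 + g*(-3 + b)
u = 2*√83 (u = √(-15*(-15) + 107) = √(225 + 107) = √332 = 2*√83 ≈ 18.221)
I(W, K) = -70 + K + W (I(W, K) = (K + W) - 70 = -70 + K + W)
R + I(u, a(-25, -13)) = 394661 + (-70 + (-9 - 3*(-13) - 25*(-13)) + 2*√83) = 394661 + (-70 + (-9 + 39 + 325) + 2*√83) = 394661 + (-70 + 355 + 2*√83) = 394661 + (285 + 2*√83) = 394946 + 2*√83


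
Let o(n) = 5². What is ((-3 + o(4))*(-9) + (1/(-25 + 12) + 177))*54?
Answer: -14796/13 ≈ -1138.2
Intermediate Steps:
o(n) = 25
((-3 + o(4))*(-9) + (1/(-25 + 12) + 177))*54 = ((-3 + 25)*(-9) + (1/(-25 + 12) + 177))*54 = (22*(-9) + (1/(-13) + 177))*54 = (-198 + (-1/13 + 177))*54 = (-198 + 2300/13)*54 = -274/13*54 = -14796/13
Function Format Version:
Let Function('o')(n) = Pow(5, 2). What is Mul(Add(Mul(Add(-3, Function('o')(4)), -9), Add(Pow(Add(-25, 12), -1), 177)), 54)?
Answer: Rational(-14796, 13) ≈ -1138.2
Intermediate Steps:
Function('o')(n) = 25
Mul(Add(Mul(Add(-3, Function('o')(4)), -9), Add(Pow(Add(-25, 12), -1), 177)), 54) = Mul(Add(Mul(Add(-3, 25), -9), Add(Pow(Add(-25, 12), -1), 177)), 54) = Mul(Add(Mul(22, -9), Add(Pow(-13, -1), 177)), 54) = Mul(Add(-198, Add(Rational(-1, 13), 177)), 54) = Mul(Add(-198, Rational(2300, 13)), 54) = Mul(Rational(-274, 13), 54) = Rational(-14796, 13)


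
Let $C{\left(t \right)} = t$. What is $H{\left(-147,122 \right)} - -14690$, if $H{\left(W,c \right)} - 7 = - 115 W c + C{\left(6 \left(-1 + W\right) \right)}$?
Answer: $2076219$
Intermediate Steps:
$H{\left(W,c \right)} = 1 + 6 W - 115 W c$ ($H{\left(W,c \right)} = 7 + \left(- 115 W c + 6 \left(-1 + W\right)\right) = 7 - \left(6 - 6 W + 115 W c\right) = 1 + 6 W - 115 W c$)
$H{\left(-147,122 \right)} - -14690 = \left(1 + 6 \left(-147\right) - \left(-16905\right) 122\right) - -14690 = \left(1 - 882 + 2062410\right) + 14690 = 2061529 + 14690 = 2076219$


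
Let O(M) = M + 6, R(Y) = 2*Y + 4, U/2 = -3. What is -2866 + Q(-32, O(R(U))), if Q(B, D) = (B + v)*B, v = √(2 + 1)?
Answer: -1842 - 32*√3 ≈ -1897.4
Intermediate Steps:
U = -6 (U = 2*(-3) = -6)
R(Y) = 4 + 2*Y
v = √3 ≈ 1.7320
O(M) = 6 + M
Q(B, D) = B*(B + √3) (Q(B, D) = (B + √3)*B = B*(B + √3))
-2866 + Q(-32, O(R(U))) = -2866 - 32*(-32 + √3) = -2866 + (1024 - 32*√3) = -1842 - 32*√3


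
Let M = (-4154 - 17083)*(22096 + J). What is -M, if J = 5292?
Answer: 581638956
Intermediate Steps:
M = -581638956 (M = (-4154 - 17083)*(22096 + 5292) = -21237*27388 = -581638956)
-M = -1*(-581638956) = 581638956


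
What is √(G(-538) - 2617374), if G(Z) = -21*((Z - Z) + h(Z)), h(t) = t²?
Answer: I*√8695698 ≈ 2948.8*I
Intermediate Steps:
G(Z) = -21*Z² (G(Z) = -21*((Z - Z) + Z²) = -21*(0 + Z²) = -21*Z²)
√(G(-538) - 2617374) = √(-21*(-538)² - 2617374) = √(-21*289444 - 2617374) = √(-6078324 - 2617374) = √(-8695698) = I*√8695698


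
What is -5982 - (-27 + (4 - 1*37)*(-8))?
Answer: -6219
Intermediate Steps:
-5982 - (-27 + (4 - 1*37)*(-8)) = -5982 - (-27 + (4 - 37)*(-8)) = -5982 - (-27 - 33*(-8)) = -5982 - (-27 + 264) = -5982 - 1*237 = -5982 - 237 = -6219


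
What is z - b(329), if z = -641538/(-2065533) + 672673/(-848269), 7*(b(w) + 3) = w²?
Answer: -9029579372943469/584042537459 ≈ -15460.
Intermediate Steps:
b(w) = -3 + w²/7
z = -281743827329/584042537459 (z = -641538*(-1/2065533) + 672673*(-1/848269) = 213846/688511 - 672673/848269 = -281743827329/584042537459 ≈ -0.48240)
z - b(329) = -281743827329/584042537459 - (-3 + (⅐)*329²) = -281743827329/584042537459 - (-3 + (⅐)*108241) = -281743827329/584042537459 - (-3 + 15463) = -281743827329/584042537459 - 1*15460 = -281743827329/584042537459 - 15460 = -9029579372943469/584042537459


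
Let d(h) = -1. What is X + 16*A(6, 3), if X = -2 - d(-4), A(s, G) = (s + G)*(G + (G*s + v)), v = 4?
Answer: 3599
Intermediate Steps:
A(s, G) = (G + s)*(4 + G + G*s) (A(s, G) = (s + G)*(G + (G*s + 4)) = (G + s)*(G + (4 + G*s)) = (G + s)*(4 + G + G*s))
X = -1 (X = -2 - 1*(-1) = -2 + 1 = -1)
X + 16*A(6, 3) = -1 + 16*(3**2 + 4*3 + 4*6 + 3*6 + 3*6**2 + 6*3**2) = -1 + 16*(9 + 12 + 24 + 18 + 3*36 + 6*9) = -1 + 16*(9 + 12 + 24 + 18 + 108 + 54) = -1 + 16*225 = -1 + 3600 = 3599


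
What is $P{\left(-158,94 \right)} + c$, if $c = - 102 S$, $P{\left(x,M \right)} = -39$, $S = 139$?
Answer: $-14217$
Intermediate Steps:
$c = -14178$ ($c = \left(-102\right) 139 = -14178$)
$P{\left(-158,94 \right)} + c = -39 - 14178 = -14217$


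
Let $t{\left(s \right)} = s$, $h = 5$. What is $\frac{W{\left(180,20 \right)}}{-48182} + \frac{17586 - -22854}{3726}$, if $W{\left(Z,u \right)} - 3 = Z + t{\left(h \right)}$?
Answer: $\frac{162314966}{14960511} \approx 10.85$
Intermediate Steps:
$W{\left(Z,u \right)} = 8 + Z$ ($W{\left(Z,u \right)} = 3 + \left(Z + 5\right) = 3 + \left(5 + Z\right) = 8 + Z$)
$\frac{W{\left(180,20 \right)}}{-48182} + \frac{17586 - -22854}{3726} = \frac{8 + 180}{-48182} + \frac{17586 - -22854}{3726} = 188 \left(- \frac{1}{48182}\right) + \left(17586 + 22854\right) \frac{1}{3726} = - \frac{94}{24091} + 40440 \cdot \frac{1}{3726} = - \frac{94}{24091} + \frac{6740}{621} = \frac{162314966}{14960511}$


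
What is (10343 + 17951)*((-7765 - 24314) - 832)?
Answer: -931183834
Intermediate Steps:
(10343 + 17951)*((-7765 - 24314) - 832) = 28294*(-32079 - 832) = 28294*(-32911) = -931183834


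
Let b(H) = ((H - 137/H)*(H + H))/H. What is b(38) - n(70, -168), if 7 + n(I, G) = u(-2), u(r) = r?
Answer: 1478/19 ≈ 77.789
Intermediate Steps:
n(I, G) = -9 (n(I, G) = -7 - 2 = -9)
b(H) = -274/H + 2*H (b(H) = ((H - 137/H)*(2*H))/H = (2*H*(H - 137/H))/H = -274/H + 2*H)
b(38) - n(70, -168) = (-274/38 + 2*38) - 1*(-9) = (-274*1/38 + 76) + 9 = (-137/19 + 76) + 9 = 1307/19 + 9 = 1478/19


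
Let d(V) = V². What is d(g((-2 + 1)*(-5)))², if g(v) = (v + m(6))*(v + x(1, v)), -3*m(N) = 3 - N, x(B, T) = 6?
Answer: 18974736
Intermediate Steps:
m(N) = -1 + N/3 (m(N) = -(3 - N)/3 = -1 + N/3)
g(v) = (1 + v)*(6 + v) (g(v) = (v + (-1 + (⅓)*6))*(v + 6) = (v + (-1 + 2))*(6 + v) = (v + 1)*(6 + v) = (1 + v)*(6 + v))
d(g((-2 + 1)*(-5)))² = ((6 + ((-2 + 1)*(-5))² + 7*((-2 + 1)*(-5)))²)² = ((6 + (-1*(-5))² + 7*(-1*(-5)))²)² = ((6 + 5² + 7*5)²)² = ((6 + 25 + 35)²)² = (66²)² = 4356² = 18974736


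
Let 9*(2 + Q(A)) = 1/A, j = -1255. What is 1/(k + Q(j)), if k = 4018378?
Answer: 11295/45387556919 ≈ 2.4886e-7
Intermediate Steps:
Q(A) = -2 + 1/(9*A)
1/(k + Q(j)) = 1/(4018378 + (-2 + (1/9)/(-1255))) = 1/(4018378 + (-2 + (1/9)*(-1/1255))) = 1/(4018378 + (-2 - 1/11295)) = 1/(4018378 - 22591/11295) = 1/(45387556919/11295) = 11295/45387556919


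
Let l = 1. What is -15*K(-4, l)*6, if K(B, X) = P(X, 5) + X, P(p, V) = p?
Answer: -180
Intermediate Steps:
K(B, X) = 2*X (K(B, X) = X + X = 2*X)
-15*K(-4, l)*6 = -30*6 = -180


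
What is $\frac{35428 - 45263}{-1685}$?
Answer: $\frac{1967}{337} \approx 5.8368$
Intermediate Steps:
$\frac{35428 - 45263}{-1685} = \left(-9835\right) \left(- \frac{1}{1685}\right) = \frac{1967}{337}$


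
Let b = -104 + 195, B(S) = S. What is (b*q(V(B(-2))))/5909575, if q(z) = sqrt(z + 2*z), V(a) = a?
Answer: 13*I*sqrt(6)/844225 ≈ 3.7719e-5*I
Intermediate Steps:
b = 91
q(z) = sqrt(3)*sqrt(z) (q(z) = sqrt(3*z) = sqrt(3)*sqrt(z))
(b*q(V(B(-2))))/5909575 = (91*(sqrt(3)*sqrt(-2)))/5909575 = (91*(sqrt(3)*(I*sqrt(2))))*(1/5909575) = (91*(I*sqrt(6)))*(1/5909575) = (91*I*sqrt(6))*(1/5909575) = 13*I*sqrt(6)/844225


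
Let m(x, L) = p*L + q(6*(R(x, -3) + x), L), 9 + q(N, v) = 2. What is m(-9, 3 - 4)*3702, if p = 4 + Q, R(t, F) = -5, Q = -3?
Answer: -29616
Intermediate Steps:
q(N, v) = -7 (q(N, v) = -9 + 2 = -7)
p = 1 (p = 4 - 3 = 1)
m(x, L) = -7 + L (m(x, L) = 1*L - 7 = L - 7 = -7 + L)
m(-9, 3 - 4)*3702 = (-7 + (3 - 4))*3702 = (-7 - 1)*3702 = -8*3702 = -29616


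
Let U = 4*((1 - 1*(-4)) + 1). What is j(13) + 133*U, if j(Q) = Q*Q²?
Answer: 5389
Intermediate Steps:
U = 24 (U = 4*((1 + 4) + 1) = 4*(5 + 1) = 4*6 = 24)
j(Q) = Q³
j(13) + 133*U = 13³ + 133*24 = 2197 + 3192 = 5389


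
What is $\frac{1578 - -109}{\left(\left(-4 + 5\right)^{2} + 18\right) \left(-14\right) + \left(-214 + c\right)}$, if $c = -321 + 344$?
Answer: $- \frac{1687}{457} \approx -3.6915$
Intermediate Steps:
$c = 23$
$\frac{1578 - -109}{\left(\left(-4 + 5\right)^{2} + 18\right) \left(-14\right) + \left(-214 + c\right)} = \frac{1578 - -109}{\left(\left(-4 + 5\right)^{2} + 18\right) \left(-14\right) + \left(-214 + 23\right)} = \frac{1578 + \left(\left(-155 - 273\right) + 537\right)}{\left(1^{2} + 18\right) \left(-14\right) - 191} = \frac{1578 + \left(-428 + 537\right)}{\left(1 + 18\right) \left(-14\right) - 191} = \frac{1578 + 109}{19 \left(-14\right) - 191} = \frac{1}{-266 - 191} \cdot 1687 = \frac{1}{-457} \cdot 1687 = \left(- \frac{1}{457}\right) 1687 = - \frac{1687}{457}$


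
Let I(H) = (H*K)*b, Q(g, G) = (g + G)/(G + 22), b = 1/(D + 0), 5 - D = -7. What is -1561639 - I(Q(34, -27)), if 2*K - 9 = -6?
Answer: -62465553/40 ≈ -1.5616e+6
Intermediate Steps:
K = 3/2 (K = 9/2 + (1/2)*(-6) = 9/2 - 3 = 3/2 ≈ 1.5000)
D = 12 (D = 5 - 1*(-7) = 5 + 7 = 12)
b = 1/12 (b = 1/(12 + 0) = 1/12 ≈ 0.083333)
Q(g, G) = (G + g)/(22 + G)
I(H) = H/8 (I(H) = (H*(3/2))*(1/12) = (3*H/2)*(1/12) = H/8)
-1561639 - I(Q(34, -27)) = -1561639 - (-27 + 34)/(22 - 27)/8 = -1561639 - 7/(-5)/8 = -1561639 - (-1/5*7)/8 = -1561639 - (-7)/(8*5) = -1561639 - 1*(-7/40) = -1561639 + 7/40 = -62465553/40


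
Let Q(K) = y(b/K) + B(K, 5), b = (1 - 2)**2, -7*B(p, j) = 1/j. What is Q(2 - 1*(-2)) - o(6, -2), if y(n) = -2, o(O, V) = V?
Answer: -1/35 ≈ -0.028571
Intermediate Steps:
B(p, j) = -1/(7*j)
b = 1 (b = (-1)**2 = 1)
Q(K) = -71/35 (Q(K) = -2 - 1/7/5 = -2 - 1/7*1/5 = -2 - 1/35 = -71/35)
Q(2 - 1*(-2)) - o(6, -2) = -71/35 - 1*(-2) = -71/35 + 2 = -1/35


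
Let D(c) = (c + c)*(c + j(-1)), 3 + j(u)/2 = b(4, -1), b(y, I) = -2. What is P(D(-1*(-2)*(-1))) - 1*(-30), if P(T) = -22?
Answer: 8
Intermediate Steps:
j(u) = -10 (j(u) = -6 + 2*(-2) = -6 - 4 = -10)
D(c) = 2*c*(-10 + c) (D(c) = (c + c)*(c - 10) = (2*c)*(-10 + c) = 2*c*(-10 + c))
P(D(-1*(-2)*(-1))) - 1*(-30) = -22 - 1*(-30) = -22 + 30 = 8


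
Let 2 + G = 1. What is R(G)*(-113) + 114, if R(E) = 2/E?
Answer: 340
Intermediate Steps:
G = -1 (G = -2 + 1 = -1)
R(G)*(-113) + 114 = (2/(-1))*(-113) + 114 = (2*(-1))*(-113) + 114 = -2*(-113) + 114 = 226 + 114 = 340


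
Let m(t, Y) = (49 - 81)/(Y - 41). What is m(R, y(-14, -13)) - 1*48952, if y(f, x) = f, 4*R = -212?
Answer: -2692328/55 ≈ -48951.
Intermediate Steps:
R = -53 (R = (¼)*(-212) = -53)
m(t, Y) = -32/(-41 + Y)
m(R, y(-14, -13)) - 1*48952 = -32/(-41 - 14) - 1*48952 = -32/(-55) - 48952 = -32*(-1/55) - 48952 = 32/55 - 48952 = -2692328/55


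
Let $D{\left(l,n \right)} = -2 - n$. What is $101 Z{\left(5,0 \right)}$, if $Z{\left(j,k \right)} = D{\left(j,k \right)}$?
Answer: $-202$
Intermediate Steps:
$Z{\left(j,k \right)} = -2 - k$
$101 Z{\left(5,0 \right)} = 101 \left(-2 - 0\right) = 101 \left(-2 + 0\right) = 101 \left(-2\right) = -202$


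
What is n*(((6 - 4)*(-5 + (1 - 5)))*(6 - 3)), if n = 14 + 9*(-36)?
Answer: 16740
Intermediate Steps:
n = -310 (n = 14 - 324 = -310)
n*(((6 - 4)*(-5 + (1 - 5)))*(6 - 3)) = -310*(6 - 4)*(-5 + (1 - 5))*(6 - 3) = -310*2*(-5 - 4)*3 = -310*2*(-9)*3 = -(-5580)*3 = -310*(-54) = 16740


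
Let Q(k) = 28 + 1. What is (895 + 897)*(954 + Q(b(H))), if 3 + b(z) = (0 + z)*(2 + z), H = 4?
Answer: 1761536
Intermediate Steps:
b(z) = -3 + z*(2 + z) (b(z) = -3 + (0 + z)*(2 + z) = -3 + z*(2 + z))
Q(k) = 29
(895 + 897)*(954 + Q(b(H))) = (895 + 897)*(954 + 29) = 1792*983 = 1761536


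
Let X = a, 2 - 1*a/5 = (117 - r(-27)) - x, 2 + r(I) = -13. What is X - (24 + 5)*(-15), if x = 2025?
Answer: 9910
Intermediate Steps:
r(I) = -15 (r(I) = -2 - 13 = -15)
a = 9475 (a = 10 - 5*((117 - 1*(-15)) - 1*2025) = 10 - 5*((117 + 15) - 2025) = 10 - 5*(132 - 2025) = 10 - 5*(-1893) = 10 + 9465 = 9475)
X = 9475
X - (24 + 5)*(-15) = 9475 - (24 + 5)*(-15) = 9475 - 29*(-15) = 9475 - 1*(-435) = 9475 + 435 = 9910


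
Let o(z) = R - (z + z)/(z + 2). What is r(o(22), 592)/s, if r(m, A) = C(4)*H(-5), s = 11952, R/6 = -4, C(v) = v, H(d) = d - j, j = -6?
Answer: 1/2988 ≈ 0.00033467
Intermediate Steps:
H(d) = 6 + d (H(d) = d - 1*(-6) = d + 6 = 6 + d)
R = -24 (R = 6*(-4) = -24)
o(z) = -24 - 2*z/(2 + z) (o(z) = -24 - (z + z)/(z + 2) = -24 - 2*z/(2 + z))
r(m, A) = 4 (r(m, A) = 4*(6 - 5) = 4*1 = 4)
r(o(22), 592)/s = 4/11952 = 4*(1/11952) = 1/2988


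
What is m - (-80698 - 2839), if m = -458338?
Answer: -374801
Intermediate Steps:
m - (-80698 - 2839) = -458338 - (-80698 - 2839) = -458338 - 1*(-83537) = -458338 + 83537 = -374801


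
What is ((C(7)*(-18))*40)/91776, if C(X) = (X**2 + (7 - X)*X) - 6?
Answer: -645/1912 ≈ -0.33734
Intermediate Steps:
C(X) = -6 + X**2 + X*(7 - X) (C(X) = (X**2 + X*(7 - X)) - 6 = -6 + X**2 + X*(7 - X))
((C(7)*(-18))*40)/91776 = (((-6 + 7*7)*(-18))*40)/91776 = (((-6 + 49)*(-18))*40)*(1/91776) = ((43*(-18))*40)*(1/91776) = -774*40*(1/91776) = -30960*1/91776 = -645/1912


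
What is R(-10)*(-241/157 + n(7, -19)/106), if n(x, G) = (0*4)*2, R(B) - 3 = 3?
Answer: -1446/157 ≈ -9.2102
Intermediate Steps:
R(B) = 6 (R(B) = 3 + 3 = 6)
n(x, G) = 0 (n(x, G) = 0*2 = 0)
R(-10)*(-241/157 + n(7, -19)/106) = 6*(-241/157 + 0/106) = 6*(-241*1/157 + 0*(1/106)) = 6*(-241/157 + 0) = 6*(-241/157) = -1446/157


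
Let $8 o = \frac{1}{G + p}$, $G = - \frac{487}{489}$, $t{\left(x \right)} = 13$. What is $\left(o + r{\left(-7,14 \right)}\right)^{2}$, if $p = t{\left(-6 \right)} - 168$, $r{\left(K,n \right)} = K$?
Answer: $\frac{18252384942961}{372412385536} \approx 49.011$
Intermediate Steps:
$G = - \frac{487}{489}$ ($G = \left(-487\right) \frac{1}{489} = - \frac{487}{489} \approx -0.99591$)
$p = -155$ ($p = 13 - 168 = -155$)
$o = - \frac{489}{610256}$ ($o = \frac{1}{8 \left(- \frac{487}{489} - 155\right)} = \frac{1}{8 \left(- \frac{76282}{489}\right)} = \frac{1}{8} \left(- \frac{489}{76282}\right) = - \frac{489}{610256} \approx -0.0008013$)
$\left(o + r{\left(-7,14 \right)}\right)^{2} = \left(- \frac{489}{610256} - 7\right)^{2} = \left(- \frac{4272281}{610256}\right)^{2} = \frac{18252384942961}{372412385536}$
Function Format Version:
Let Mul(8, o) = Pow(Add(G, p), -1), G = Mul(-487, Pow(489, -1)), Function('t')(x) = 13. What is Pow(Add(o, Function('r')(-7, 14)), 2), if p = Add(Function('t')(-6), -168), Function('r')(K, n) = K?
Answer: Rational(18252384942961, 372412385536) ≈ 49.011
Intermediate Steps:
G = Rational(-487, 489) (G = Mul(-487, Rational(1, 489)) = Rational(-487, 489) ≈ -0.99591)
p = -155 (p = Add(13, -168) = -155)
o = Rational(-489, 610256) (o = Mul(Rational(1, 8), Pow(Add(Rational(-487, 489), -155), -1)) = Mul(Rational(1, 8), Pow(Rational(-76282, 489), -1)) = Mul(Rational(1, 8), Rational(-489, 76282)) = Rational(-489, 610256) ≈ -0.00080130)
Pow(Add(o, Function('r')(-7, 14)), 2) = Pow(Add(Rational(-489, 610256), -7), 2) = Pow(Rational(-4272281, 610256), 2) = Rational(18252384942961, 372412385536)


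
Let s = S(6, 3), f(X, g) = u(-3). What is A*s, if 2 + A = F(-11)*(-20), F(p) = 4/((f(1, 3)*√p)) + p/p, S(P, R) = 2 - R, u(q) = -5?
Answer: 22 + 16*I*√11/11 ≈ 22.0 + 4.8242*I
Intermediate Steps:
f(X, g) = -5
F(p) = 1 - 4/(5*√p) (F(p) = 4/((-5*√p)) + p/p = 4*(-1/(5*√p)) + 1 = -4/(5*√p) + 1 = 1 - 4/(5*√p))
s = -1 (s = 2 - 1*3 = 2 - 3 = -1)
A = -22 - 16*I*√11/11 (A = -2 + (1 - (-4)*I*√11/55)*(-20) = -2 + (1 + 4*I*√11/55)*(-20) = -2 + (-20 - 16*I*√11/11) = -22 - 16*I*√11/11 ≈ -22.0 - 4.8242*I)
A*s = (-22 - 16*I*√11/11)*(-1) = 22 + 16*I*√11/11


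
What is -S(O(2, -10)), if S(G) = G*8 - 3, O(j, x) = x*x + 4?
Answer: -829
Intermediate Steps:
O(j, x) = 4 + x² (O(j, x) = x² + 4 = 4 + x²)
S(G) = -3 + 8*G (S(G) = 8*G - 3 = -3 + 8*G)
-S(O(2, -10)) = -(-3 + 8*(4 + (-10)²)) = -(-3 + 8*(4 + 100)) = -(-3 + 8*104) = -(-3 + 832) = -1*829 = -829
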